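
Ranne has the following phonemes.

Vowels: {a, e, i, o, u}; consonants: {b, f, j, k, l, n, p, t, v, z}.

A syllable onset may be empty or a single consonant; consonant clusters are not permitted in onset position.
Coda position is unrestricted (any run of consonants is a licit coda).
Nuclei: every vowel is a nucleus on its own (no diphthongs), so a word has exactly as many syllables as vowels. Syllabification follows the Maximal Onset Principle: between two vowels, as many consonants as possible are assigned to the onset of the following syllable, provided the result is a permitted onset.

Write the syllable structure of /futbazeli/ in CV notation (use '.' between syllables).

CVC.CV.CV.CV

The vowels are u, a, e, i — 4 nuclei, so 4 syllables.
Between /u/ (V1) and /a/ (V2): /tb/ — longest licit onset from the right is /b/, leaving /t/ as coda.
Between /a/ (V2) and /e/ (V3): /z/ → onset of the next syllable (single consonants are always licit onsets).
Between /e/ (V3) and /i/ (V4): just /l/ — single C goes to the following onset.
Syllabification: fut.ba.ze.li.
Mapping each syllable to C/V: /fut/ → CVC, /ba/ → CV, /ze/ → CV, /li/ → CV.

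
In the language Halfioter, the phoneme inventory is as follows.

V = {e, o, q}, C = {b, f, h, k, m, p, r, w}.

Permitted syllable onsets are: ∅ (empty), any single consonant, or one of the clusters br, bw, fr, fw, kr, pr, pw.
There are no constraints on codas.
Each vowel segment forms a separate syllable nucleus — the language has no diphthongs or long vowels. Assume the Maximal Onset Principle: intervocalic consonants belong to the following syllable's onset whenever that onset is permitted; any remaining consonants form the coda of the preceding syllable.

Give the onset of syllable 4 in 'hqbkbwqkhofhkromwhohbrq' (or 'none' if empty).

kr

Vowels present: q, q, o, o, o, q; each is a nucleus, giving 6 syllables.
Between /q/ (V1) and /q/ (V2): cluster /bkbw/ — the longest permitted-onset suffix is /bw/; onset = /bw/, preceding coda = /bk/.
Between /q/ (V2) and /o/ (V3): cluster /kh/ — the longest permitted-onset suffix is /h/; onset = /h/, preceding coda = /k/.
Between /o/ (V3) and /o/ (V4): /fhkr/ splits as /fh/ + /kr/ (/kr/ is the longest suffix that is a licit onset).
Between /o/ (V4) and /o/ (V5): /mwh/ — longest licit onset from the right is /h/, leaving /mw/ as coda.
Between /o/ (V5) and /q/ (V6): /hbr/ — longest licit onset from the right is /br/, leaving /h/ as coda.
Result: hqbk.bwqk.hofh.kromw.hoh.brq.
Syllable 4 is /kromw/: onset /kr/, nucleus /o/, coda /mw/.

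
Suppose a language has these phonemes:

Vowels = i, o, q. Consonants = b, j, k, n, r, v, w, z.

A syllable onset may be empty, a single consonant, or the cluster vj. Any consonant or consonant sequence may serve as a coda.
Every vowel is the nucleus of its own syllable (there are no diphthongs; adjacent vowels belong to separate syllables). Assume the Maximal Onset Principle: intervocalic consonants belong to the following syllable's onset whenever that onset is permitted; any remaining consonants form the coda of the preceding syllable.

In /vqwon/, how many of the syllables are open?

1

The vowels are q, o — 2 nuclei, so 2 syllables.
Between /q/ (V1) and /o/ (V2): /w/ → onset of the next syllable (single consonants are always licit onsets).
Syllabification: vq.won.
Classifying each syllable: /vq/ (open), /won/ (closed).
Open syllables: 1.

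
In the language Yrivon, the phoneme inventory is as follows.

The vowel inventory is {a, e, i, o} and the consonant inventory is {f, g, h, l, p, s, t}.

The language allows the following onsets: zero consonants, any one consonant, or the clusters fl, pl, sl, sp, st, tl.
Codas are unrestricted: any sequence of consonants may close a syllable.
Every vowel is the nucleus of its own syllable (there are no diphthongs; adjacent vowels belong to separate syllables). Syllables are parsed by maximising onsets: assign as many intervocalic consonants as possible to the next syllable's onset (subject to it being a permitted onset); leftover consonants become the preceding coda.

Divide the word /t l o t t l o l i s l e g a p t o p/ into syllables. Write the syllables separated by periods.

tlot.tlo.li.sle.gap.top

Vowels present: o, o, i, e, a, o; each is a nucleus, giving 6 syllables.
σ1/σ2 boundary: /ttl/ — longest licit onset from the right is /tl/, leaving /t/ as coda.
σ2/σ3 boundary: /l/ → onset of the next syllable (single consonants are always licit onsets).
σ3/σ4 boundary: /sl/ — entire cluster is a permitted onset → onset /sl/, coda ∅.
σ4/σ5 boundary: /g/ is a single consonant, so it becomes the next onset.
σ5/σ6 boundary: cluster /pt/ — the longest permitted-onset suffix is /t/; onset = /t/, preceding coda = /p/.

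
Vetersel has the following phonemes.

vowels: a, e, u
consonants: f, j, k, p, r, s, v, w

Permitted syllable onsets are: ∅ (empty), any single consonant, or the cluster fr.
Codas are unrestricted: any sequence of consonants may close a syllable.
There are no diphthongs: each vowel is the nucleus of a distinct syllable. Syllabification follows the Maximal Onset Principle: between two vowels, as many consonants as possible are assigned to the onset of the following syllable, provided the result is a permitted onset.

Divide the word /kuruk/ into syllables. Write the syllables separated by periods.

Vowels present: u, u; each is a nucleus, giving 2 syllables.
Between /u/ (V1) and /u/ (V2): /r/ is a single consonant, so it becomes the next onset.

ku.ruk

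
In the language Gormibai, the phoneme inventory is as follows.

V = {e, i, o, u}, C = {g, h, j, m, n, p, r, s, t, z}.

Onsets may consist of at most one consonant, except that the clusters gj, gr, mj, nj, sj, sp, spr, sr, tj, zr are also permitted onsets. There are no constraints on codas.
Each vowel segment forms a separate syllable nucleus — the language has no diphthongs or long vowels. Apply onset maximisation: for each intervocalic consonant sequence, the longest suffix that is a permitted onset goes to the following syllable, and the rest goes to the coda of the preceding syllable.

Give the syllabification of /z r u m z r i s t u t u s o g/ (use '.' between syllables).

zrum.zris.tu.tu.sog

Nuclei (vowels): u, i, u, u, o → 5 syllables.
Between /u/ (V1) and /i/ (V2): /mzr/ — longest licit onset from the right is /zr/, leaving /m/ as coda.
Between /i/ (V2) and /u/ (V3): /st/ — longest licit onset from the right is /t/, leaving /s/ as coda.
Between /u/ (V3) and /u/ (V4): /t/ is a single consonant, so it becomes the next onset.
Between /u/ (V4) and /o/ (V5): /s/ → onset of the next syllable (single consonants are always licit onsets).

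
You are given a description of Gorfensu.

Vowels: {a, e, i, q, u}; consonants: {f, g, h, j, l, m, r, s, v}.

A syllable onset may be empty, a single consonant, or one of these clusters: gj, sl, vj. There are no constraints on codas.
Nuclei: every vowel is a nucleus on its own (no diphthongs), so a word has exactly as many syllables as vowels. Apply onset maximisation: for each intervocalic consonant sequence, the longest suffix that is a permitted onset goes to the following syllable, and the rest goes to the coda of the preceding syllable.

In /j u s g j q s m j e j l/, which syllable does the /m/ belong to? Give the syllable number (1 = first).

The vowels are u, q, e — 3 nuclei, so 3 syllables.
/u…q/ gap (V1→V2): /sgj/ splits as /s/ + /gj/ (/gj/ is the longest suffix that is a licit onset).
/q…e/ gap (V2→V3): /smj/ — longest licit onset from the right is /j/, leaving /sm/ as coda.
Syllabification: jus.gjqsm.jejl.
The /m/ is in the coda of syllable 2 (/gjqsm/).

2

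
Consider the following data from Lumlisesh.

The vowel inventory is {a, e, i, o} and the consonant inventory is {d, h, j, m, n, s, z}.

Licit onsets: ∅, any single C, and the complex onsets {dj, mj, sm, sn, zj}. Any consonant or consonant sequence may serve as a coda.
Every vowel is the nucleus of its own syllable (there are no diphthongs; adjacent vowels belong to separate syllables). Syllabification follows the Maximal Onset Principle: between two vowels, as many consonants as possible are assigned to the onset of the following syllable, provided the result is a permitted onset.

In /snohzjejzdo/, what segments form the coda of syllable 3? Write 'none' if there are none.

none

Vowels present: o, e, o; each is a nucleus, giving 3 syllables.
V1 /o/ – V2 /e/: /hzj/ — longest licit onset from the right is /zj/, leaving /h/ as coda.
V2 /e/ – V3 /o/: /jzd/ splits as /jz/ + /d/ (/d/ is the longest suffix that is a licit onset).
So the parse is snoh.zjejz.do.
Syllable 3 is /do/: onset /d/, nucleus /o/, coda ∅.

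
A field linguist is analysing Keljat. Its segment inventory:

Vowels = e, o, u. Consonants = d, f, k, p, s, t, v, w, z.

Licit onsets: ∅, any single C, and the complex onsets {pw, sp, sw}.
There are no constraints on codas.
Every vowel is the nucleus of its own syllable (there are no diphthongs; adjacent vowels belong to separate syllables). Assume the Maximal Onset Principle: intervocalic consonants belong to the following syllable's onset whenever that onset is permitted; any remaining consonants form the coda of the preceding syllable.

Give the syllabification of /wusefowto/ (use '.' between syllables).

wu.se.fow.to

Vowels present: u, e, o, o; each is a nucleus, giving 4 syllables.
σ1/σ2 boundary: /s/ is a single consonant, so it becomes the next onset.
σ2/σ3 boundary: just /f/ — single C goes to the following onset.
σ3/σ4 boundary: /wt/; trying suffixes from longest down, /t/ is the first permitted one, so coda /w/ | onset /t/.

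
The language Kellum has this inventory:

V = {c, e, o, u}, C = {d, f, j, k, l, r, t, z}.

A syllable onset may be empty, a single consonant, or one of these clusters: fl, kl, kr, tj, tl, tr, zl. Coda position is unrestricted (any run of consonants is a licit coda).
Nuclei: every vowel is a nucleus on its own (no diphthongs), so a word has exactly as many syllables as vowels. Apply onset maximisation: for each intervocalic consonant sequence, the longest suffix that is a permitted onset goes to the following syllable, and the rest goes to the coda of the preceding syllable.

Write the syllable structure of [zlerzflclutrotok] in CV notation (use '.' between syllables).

CCVCC.CCV.CV.CCV.CVC

Nuclei (vowels): e, c, u, o, o → 5 syllables.
V1 /e/ – V2 /c/: /rzfl/; trying suffixes from longest down, /fl/ is the first permitted one, so coda /rz/ | onset /fl/.
V2 /c/ – V3 /u/: /l/ is a single consonant, so it becomes the next onset.
V3 /u/ – V4 /o/: cluster /tr/ — /tr/ is itself a permitted onset, so the whole cluster goes right; preceding coda = ∅.
V4 /o/ – V5 /o/: /t/ → onset of the next syllable (single consonants are always licit onsets).
Result: zlerz.flc.lu.tro.tok.
Mapping each syllable to C/V: /zlerz/ → CCVCC, /flc/ → CCV, /lu/ → CV, /tro/ → CCV, /tok/ → CVC.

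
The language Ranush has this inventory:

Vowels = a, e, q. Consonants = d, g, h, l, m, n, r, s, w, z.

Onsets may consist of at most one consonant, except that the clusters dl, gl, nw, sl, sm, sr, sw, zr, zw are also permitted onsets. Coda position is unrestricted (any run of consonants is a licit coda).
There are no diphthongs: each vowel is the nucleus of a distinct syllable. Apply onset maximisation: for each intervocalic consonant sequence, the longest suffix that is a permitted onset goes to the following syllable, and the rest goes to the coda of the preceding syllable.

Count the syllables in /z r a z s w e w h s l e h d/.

Vowels present: a, e, e; each is a nucleus, giving 3 syllables.

3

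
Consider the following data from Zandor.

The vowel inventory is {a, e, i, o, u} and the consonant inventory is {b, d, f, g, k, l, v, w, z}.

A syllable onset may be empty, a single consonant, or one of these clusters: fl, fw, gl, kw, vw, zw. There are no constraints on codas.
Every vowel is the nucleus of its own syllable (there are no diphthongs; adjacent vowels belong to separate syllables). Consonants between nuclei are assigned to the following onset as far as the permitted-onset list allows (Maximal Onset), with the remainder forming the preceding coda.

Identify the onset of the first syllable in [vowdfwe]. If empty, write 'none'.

v

The vowels are o, e — 2 nuclei, so 2 syllables.
Between /o/ (V1) and /e/ (V2): /wdfw/ splits as /wd/ + /fw/ (/fw/ is the longest suffix that is a licit onset).
Putting it together: vowd.fwe.
Syllable 1 is /vowd/: onset /v/, nucleus /o/, coda /wd/.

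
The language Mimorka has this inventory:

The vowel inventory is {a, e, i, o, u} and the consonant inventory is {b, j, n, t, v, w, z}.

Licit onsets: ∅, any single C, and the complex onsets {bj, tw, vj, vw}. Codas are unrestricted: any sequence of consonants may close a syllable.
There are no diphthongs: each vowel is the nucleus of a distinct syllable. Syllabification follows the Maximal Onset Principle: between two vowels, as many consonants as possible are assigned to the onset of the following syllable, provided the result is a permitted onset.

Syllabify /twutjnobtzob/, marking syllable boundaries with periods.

Vowels present: u, o, o; each is a nucleus, giving 3 syllables.
V1 /u/ – V2 /o/: /tjn/; trying suffixes from longest down, /n/ is the first permitted one, so coda /tj/ | onset /n/.
V2 /o/ – V3 /o/: cluster /btz/ — the longest permitted-onset suffix is /z/; onset = /z/, preceding coda = /bt/.

twutj.nobt.zob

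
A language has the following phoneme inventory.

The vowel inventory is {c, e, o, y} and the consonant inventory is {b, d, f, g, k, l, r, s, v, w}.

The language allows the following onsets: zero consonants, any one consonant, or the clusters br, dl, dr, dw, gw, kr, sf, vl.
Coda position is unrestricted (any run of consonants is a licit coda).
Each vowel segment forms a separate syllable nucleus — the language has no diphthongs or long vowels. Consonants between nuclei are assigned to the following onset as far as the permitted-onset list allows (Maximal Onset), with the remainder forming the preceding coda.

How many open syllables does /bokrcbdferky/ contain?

2

Nuclei (vowels): o, c, e, y → 4 syllables.
σ1/σ2 boundary: /kr/ is a licit onset in full, so it all attaches to the next syllable.
σ2/σ3 boundary: cluster /bdf/ — the longest permitted-onset suffix is /f/; onset = /f/, preceding coda = /bd/.
σ3/σ4 boundary: /rk/ splits as /r/ + /k/ (/k/ is the longest suffix that is a licit onset).
So the parse is bo.krcbd.fer.ky.
Classifying each syllable: /bo/ (open), /krcbd/ (closed), /fer/ (closed), /ky/ (open).
Open syllables: 2.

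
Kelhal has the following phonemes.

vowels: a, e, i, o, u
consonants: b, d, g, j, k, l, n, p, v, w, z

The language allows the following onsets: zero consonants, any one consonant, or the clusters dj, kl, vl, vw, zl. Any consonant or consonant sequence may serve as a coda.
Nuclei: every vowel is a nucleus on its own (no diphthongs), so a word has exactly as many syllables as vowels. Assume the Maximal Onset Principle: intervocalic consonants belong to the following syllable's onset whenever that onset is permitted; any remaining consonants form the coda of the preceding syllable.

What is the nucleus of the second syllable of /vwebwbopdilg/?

Nuclei (vowels): e, o, i → 3 syllables.
The second nucleus (vowel 2 from the left) is /o/.

o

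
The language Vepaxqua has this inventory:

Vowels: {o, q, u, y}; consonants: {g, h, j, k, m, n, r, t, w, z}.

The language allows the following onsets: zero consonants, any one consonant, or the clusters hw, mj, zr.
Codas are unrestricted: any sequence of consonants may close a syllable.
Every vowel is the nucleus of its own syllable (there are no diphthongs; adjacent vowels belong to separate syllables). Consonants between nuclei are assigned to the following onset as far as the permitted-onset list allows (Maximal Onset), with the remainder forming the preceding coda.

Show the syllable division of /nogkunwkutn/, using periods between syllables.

nog.kunw.kutn

Vowels present: o, u, u; each is a nucleus, giving 3 syllables.
σ1/σ2 boundary: cluster /gk/ — the longest permitted-onset suffix is /k/; onset = /k/, preceding coda = /g/.
σ2/σ3 boundary: /nwk/ — longest licit onset from the right is /k/, leaving /nw/ as coda.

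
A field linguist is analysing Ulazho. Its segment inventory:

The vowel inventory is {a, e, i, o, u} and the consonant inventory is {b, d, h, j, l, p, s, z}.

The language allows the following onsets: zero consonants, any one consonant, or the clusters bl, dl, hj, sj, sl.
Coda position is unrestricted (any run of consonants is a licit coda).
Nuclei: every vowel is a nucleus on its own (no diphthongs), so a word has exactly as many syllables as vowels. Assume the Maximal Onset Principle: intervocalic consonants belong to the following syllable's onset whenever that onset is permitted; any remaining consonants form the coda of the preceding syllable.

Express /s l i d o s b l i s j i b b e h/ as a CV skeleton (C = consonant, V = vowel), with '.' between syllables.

The vowels are i, o, i, i, e — 5 nuclei, so 5 syllables.
Between /i/ (V1) and /o/ (V2): /d/ is a single consonant, so it becomes the next onset.
Between /o/ (V2) and /i/ (V3): cluster /sbl/ — the longest permitted-onset suffix is /bl/; onset = /bl/, preceding coda = /s/.
Between /i/ (V3) and /i/ (V4): /sj/ — entire cluster is a permitted onset → onset /sj/, coda ∅.
Between /i/ (V4) and /e/ (V5): /bb/ splits as /b/ + /b/ (/b/ is the longest suffix that is a licit onset).
Putting it together: sli.dos.bli.sjib.beh.
Mapping each syllable to C/V: /sli/ → CCV, /dos/ → CVC, /bli/ → CCV, /sjib/ → CCVC, /beh/ → CVC.

CCV.CVC.CCV.CCVC.CVC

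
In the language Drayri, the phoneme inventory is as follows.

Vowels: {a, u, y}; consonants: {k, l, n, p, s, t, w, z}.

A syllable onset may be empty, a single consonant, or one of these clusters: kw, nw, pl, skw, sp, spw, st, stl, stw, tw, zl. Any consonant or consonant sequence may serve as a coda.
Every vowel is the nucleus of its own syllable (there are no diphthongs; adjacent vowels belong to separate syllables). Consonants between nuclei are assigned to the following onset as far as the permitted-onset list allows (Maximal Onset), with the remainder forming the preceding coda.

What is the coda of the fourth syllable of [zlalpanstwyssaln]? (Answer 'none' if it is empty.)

The vowels are a, a, y, a — 4 nuclei, so 4 syllables.
/a…a/ gap (V1→V2): /lp/; trying suffixes from longest down, /p/ is the first permitted one, so coda /l/ | onset /p/.
/a…y/ gap (V2→V3): /nstw/; trying suffixes from longest down, /stw/ is the first permitted one, so coda /n/ | onset /stw/.
/y…a/ gap (V3→V4): /ss/; trying suffixes from longest down, /s/ is the first permitted one, so coda /s/ | onset /s/.
Result: zlal.pan.stwys.saln.
Syllable 4 is /saln/: onset /s/, nucleus /a/, coda /ln/.

ln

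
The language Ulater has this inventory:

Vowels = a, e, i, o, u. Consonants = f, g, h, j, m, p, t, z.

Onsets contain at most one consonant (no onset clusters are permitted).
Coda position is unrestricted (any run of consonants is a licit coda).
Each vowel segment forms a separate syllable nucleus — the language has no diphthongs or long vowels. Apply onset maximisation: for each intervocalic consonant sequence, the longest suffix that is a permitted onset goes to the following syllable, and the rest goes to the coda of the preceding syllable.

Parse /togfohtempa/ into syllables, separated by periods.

tog.foh.tem.pa

Vowels present: o, o, e, a; each is a nucleus, giving 4 syllables.
σ1/σ2 boundary: /gf/; trying suffixes from longest down, /f/ is the first permitted one, so coda /g/ | onset /f/.
σ2/σ3 boundary: /ht/ splits as /h/ + /t/ (/t/ is the longest suffix that is a licit onset).
σ3/σ4 boundary: /mp/; trying suffixes from longest down, /p/ is the first permitted one, so coda /m/ | onset /p/.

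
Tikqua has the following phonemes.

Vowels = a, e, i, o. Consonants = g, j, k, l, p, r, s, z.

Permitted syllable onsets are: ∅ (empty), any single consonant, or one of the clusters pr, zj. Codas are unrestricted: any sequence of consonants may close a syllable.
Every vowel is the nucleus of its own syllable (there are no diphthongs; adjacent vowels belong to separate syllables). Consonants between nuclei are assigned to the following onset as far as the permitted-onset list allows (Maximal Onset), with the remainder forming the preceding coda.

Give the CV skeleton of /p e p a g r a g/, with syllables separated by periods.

CV.CVC.CVC

Nuclei (vowels): e, a, a → 3 syllables.
V1 /e/ – V2 /a/: just /p/ — single C goes to the following onset.
V2 /a/ – V3 /a/: cluster /gr/ — the longest permitted-onset suffix is /r/; onset = /r/, preceding coda = /g/.
So the parse is pe.pag.rag.
Mapping each syllable to C/V: /pe/ → CV, /pag/ → CVC, /rag/ → CVC.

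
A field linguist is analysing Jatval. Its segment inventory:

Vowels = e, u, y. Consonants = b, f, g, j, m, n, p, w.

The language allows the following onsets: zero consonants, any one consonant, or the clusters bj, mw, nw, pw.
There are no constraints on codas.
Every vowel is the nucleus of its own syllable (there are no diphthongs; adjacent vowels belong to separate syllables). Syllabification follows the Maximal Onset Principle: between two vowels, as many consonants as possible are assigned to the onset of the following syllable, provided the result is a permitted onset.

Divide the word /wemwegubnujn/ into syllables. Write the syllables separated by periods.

Nuclei (vowels): e, e, u, u → 4 syllables.
σ1/σ2 boundary: /mw/ — entire cluster is a permitted onset → onset /mw/, coda ∅.
σ2/σ3 boundary: /g/ is a single consonant, so it becomes the next onset.
σ3/σ4 boundary: /bn/ splits as /b/ + /n/ (/n/ is the longest suffix that is a licit onset).

we.mwe.gub.nujn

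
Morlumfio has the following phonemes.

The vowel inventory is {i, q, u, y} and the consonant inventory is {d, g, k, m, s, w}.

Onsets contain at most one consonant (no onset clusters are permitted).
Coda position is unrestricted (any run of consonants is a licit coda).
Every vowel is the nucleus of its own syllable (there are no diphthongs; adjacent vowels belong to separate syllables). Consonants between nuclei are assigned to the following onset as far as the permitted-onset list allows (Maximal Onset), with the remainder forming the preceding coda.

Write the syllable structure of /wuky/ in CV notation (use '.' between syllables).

CV.CV

The vowels are u, y — 2 nuclei, so 2 syllables.
σ1/σ2 boundary: /k/ → onset of the next syllable (single consonants are always licit onsets).
Result: wu.ky.
Mapping each syllable to C/V: /wu/ → CV, /ky/ → CV.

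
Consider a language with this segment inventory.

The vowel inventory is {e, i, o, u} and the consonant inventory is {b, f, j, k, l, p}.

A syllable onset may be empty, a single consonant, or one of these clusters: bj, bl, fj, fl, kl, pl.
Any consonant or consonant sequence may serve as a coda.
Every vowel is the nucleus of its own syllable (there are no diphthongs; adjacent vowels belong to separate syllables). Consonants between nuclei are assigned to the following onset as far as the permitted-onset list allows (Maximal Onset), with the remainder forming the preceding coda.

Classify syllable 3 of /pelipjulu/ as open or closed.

Vowels present: e, i, u, u; each is a nucleus, giving 4 syllables.
V1 /e/ – V2 /i/: /l/ → onset of the next syllable (single consonants are always licit onsets).
V2 /i/ – V3 /u/: /pj/ — longest licit onset from the right is /j/, leaving /p/ as coda.
V3 /u/ – V4 /u/: just /l/ — single C goes to the following onset.
So the parse is pe.lip.ju.lu.
Syllable 3 is /ju/; it ends in its nucleus with no coda, so it is open.

open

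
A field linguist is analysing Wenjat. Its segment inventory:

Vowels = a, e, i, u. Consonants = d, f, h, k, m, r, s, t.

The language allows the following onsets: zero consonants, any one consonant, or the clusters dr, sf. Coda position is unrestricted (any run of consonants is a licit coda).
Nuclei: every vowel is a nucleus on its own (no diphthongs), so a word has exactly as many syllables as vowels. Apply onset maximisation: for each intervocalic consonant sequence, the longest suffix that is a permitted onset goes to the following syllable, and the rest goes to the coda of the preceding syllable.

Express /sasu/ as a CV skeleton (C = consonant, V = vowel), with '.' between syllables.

CV.CV

Nuclei (vowels): a, u → 2 syllables.
/a…u/ gap (V1→V2): just /s/ — single C goes to the following onset.
So the parse is sa.su.
Mapping each syllable to C/V: /sa/ → CV, /su/ → CV.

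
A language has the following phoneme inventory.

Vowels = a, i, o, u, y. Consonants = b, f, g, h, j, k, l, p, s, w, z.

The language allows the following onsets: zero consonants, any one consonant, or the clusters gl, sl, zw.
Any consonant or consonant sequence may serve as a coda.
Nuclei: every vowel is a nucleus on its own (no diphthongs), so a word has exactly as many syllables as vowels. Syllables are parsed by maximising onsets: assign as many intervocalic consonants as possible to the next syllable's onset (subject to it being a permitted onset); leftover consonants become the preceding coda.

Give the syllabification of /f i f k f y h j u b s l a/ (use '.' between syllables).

Vowels present: i, y, u, a; each is a nucleus, giving 4 syllables.
V1 /i/ – V2 /y/: /fkf/; trying suffixes from longest down, /f/ is the first permitted one, so coda /fk/ | onset /f/.
V2 /y/ – V3 /u/: /hj/ splits as /h/ + /j/ (/j/ is the longest suffix that is a licit onset).
V3 /u/ – V4 /a/: /bsl/; trying suffixes from longest down, /sl/ is the first permitted one, so coda /b/ | onset /sl/.

fifk.fyh.jub.sla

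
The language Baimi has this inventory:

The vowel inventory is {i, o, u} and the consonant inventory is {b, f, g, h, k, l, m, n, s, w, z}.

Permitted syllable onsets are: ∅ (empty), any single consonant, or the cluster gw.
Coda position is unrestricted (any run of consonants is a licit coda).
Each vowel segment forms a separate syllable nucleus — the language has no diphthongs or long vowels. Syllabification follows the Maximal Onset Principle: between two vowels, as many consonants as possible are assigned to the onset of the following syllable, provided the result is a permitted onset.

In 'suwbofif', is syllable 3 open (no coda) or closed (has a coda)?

Vowels present: u, o, i; each is a nucleus, giving 3 syllables.
σ1/σ2 boundary: /wb/ splits as /w/ + /b/ (/b/ is the longest suffix that is a licit onset).
σ2/σ3 boundary: /f/ is a single consonant, so it becomes the next onset.
Result: suw.bo.fif.
Syllable 3 is /fif/ with coda /f/, so it is closed.

closed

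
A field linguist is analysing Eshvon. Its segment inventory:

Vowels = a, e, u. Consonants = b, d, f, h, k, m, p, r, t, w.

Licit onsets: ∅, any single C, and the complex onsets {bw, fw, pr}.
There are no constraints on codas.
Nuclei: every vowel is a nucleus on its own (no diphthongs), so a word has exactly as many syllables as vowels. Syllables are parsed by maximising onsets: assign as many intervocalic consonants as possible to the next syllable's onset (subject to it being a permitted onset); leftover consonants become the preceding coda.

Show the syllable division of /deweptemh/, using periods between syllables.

de.wep.temh

The vowels are e, e, e — 3 nuclei, so 3 syllables.
Between /e/ (V1) and /e/ (V2): /w/ is a single consonant, so it becomes the next onset.
Between /e/ (V2) and /e/ (V3): /pt/ splits as /p/ + /t/ (/t/ is the longest suffix that is a licit onset).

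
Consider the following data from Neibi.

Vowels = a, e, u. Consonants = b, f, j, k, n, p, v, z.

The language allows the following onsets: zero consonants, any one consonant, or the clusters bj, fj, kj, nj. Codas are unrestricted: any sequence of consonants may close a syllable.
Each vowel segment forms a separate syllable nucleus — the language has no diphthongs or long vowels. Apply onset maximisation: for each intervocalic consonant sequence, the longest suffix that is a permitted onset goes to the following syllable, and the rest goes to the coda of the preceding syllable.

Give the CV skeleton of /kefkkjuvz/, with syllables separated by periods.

CVCC.CCVCC

Vowels present: e, u; each is a nucleus, giving 2 syllables.
σ1/σ2 boundary: /fkkj/ splits as /fk/ + /kj/ (/kj/ is the longest suffix that is a licit onset).
So the parse is kefk.kjuvz.
Mapping each syllable to C/V: /kefk/ → CVCC, /kjuvz/ → CCVCC.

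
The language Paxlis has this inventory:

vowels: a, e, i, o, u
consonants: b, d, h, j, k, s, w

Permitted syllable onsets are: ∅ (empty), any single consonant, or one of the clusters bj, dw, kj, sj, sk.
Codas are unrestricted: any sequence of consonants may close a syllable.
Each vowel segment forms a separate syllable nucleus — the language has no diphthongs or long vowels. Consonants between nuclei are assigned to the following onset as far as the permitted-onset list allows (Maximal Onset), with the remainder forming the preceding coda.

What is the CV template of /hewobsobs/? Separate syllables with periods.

CV.CVC.CVCC

The vowels are e, o, o — 3 nuclei, so 3 syllables.
/e…o/ gap (V1→V2): /w/ is a single consonant, so it becomes the next onset.
/o…o/ gap (V2→V3): cluster /bs/ — the longest permitted-onset suffix is /s/; onset = /s/, preceding coda = /b/.
Result: he.wob.sobs.
Mapping each syllable to C/V: /he/ → CV, /wob/ → CVC, /sobs/ → CVCC.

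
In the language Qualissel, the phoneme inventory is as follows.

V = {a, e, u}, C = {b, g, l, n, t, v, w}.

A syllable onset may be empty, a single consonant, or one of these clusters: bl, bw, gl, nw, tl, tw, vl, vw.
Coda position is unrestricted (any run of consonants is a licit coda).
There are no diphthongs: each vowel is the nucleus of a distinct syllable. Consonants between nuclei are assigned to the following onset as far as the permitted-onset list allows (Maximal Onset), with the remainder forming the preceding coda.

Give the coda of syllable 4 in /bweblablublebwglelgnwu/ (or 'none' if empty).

Nuclei (vowels): e, a, u, e, e, u → 6 syllables.
/e…a/ gap (V1→V2): cluster /bl/ — /bl/ is itself a permitted onset, so the whole cluster goes right; preceding coda = ∅.
/a…u/ gap (V2→V3): /bl/ is a licit onset in full, so it all attaches to the next syllable.
/u…e/ gap (V3→V4): cluster /bl/ — /bl/ is itself a permitted onset, so the whole cluster goes right; preceding coda = ∅.
/e…e/ gap (V4→V5): /bwgl/ splits as /bw/ + /gl/ (/gl/ is the longest suffix that is a licit onset).
/e…u/ gap (V5→V6): cluster /lgnw/ — the longest permitted-onset suffix is /nw/; onset = /nw/, preceding coda = /lg/.
Syllabification: bwe.bla.blu.blebw.glelg.nwu.
Syllable 4 is /blebw/: onset /bl/, nucleus /e/, coda /bw/.

bw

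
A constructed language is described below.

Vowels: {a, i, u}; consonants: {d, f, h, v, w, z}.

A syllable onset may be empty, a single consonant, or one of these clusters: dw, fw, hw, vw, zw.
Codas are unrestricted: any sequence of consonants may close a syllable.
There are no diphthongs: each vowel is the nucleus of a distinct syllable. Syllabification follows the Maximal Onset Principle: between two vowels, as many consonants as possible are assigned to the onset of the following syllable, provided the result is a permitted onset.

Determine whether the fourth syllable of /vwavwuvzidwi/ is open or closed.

Nuclei (vowels): a, u, i, i → 4 syllables.
σ1/σ2 boundary: cluster /vw/ — /vw/ is itself a permitted onset, so the whole cluster goes right; preceding coda = ∅.
σ2/σ3 boundary: cluster /vz/ — the longest permitted-onset suffix is /z/; onset = /z/, preceding coda = /v/.
σ3/σ4 boundary: /dw/ is a licit onset in full, so it all attaches to the next syllable.
Result: vwa.vwuv.zi.dwi.
Syllable 4 is /dwi/; it ends in its nucleus with no coda, so it is open.

open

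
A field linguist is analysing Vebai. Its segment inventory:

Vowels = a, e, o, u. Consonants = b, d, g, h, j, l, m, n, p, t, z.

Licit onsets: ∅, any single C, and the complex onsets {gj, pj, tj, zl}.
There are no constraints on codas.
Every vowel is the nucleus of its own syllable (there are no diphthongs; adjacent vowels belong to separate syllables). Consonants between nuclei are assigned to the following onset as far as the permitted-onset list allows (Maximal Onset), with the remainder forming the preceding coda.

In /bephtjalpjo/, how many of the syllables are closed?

2

Nuclei (vowels): e, a, o → 3 syllables.
V1 /e/ – V2 /a/: cluster /phtj/ — the longest permitted-onset suffix is /tj/; onset = /tj/, preceding coda = /ph/.
V2 /a/ – V3 /o/: /lpj/ — longest licit onset from the right is /pj/, leaving /l/ as coda.
Putting it together: beph.tjal.pjo.
Classifying each syllable: /beph/ (closed), /tjal/ (closed), /pjo/ (open).
Closed syllables: 2.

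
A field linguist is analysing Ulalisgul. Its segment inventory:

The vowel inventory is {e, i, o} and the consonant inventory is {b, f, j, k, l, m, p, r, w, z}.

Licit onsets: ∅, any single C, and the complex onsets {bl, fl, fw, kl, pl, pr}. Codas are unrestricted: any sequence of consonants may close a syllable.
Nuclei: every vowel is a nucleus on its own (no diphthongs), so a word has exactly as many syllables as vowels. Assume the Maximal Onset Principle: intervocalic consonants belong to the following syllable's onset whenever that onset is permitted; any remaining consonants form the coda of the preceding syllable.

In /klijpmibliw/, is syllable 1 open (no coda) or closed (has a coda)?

Nuclei (vowels): i, i, i → 3 syllables.
σ1/σ2 boundary: /jpm/ splits as /jp/ + /m/ (/m/ is the longest suffix that is a licit onset).
σ2/σ3 boundary: /bl/ — entire cluster is a permitted onset → onset /bl/, coda ∅.
So the parse is klijp.mi.bliw.
Syllable 1 is /klijp/ with coda /jp/, so it is closed.

closed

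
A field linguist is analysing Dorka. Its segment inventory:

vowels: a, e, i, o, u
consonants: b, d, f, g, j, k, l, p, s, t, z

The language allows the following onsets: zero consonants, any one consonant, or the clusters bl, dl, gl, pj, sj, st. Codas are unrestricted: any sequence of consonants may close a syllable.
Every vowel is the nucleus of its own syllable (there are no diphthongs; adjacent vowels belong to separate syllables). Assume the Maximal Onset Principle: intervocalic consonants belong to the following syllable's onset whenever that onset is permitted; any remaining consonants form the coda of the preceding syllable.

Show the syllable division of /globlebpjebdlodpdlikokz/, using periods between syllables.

Nuclei (vowels): o, e, e, o, i, o → 6 syllables.
V1 /o/ – V2 /e/: /bl/ — entire cluster is a permitted onset → onset /bl/, coda ∅.
V2 /e/ – V3 /e/: /bpj/ splits as /b/ + /pj/ (/pj/ is the longest suffix that is a licit onset).
V3 /e/ – V4 /o/: /bdl/ splits as /b/ + /dl/ (/dl/ is the longest suffix that is a licit onset).
V4 /o/ – V5 /i/: /dpdl/ splits as /dp/ + /dl/ (/dl/ is the longest suffix that is a licit onset).
V5 /i/ – V6 /o/: just /k/ — single C goes to the following onset.

glo.bleb.pjeb.dlodp.dli.kokz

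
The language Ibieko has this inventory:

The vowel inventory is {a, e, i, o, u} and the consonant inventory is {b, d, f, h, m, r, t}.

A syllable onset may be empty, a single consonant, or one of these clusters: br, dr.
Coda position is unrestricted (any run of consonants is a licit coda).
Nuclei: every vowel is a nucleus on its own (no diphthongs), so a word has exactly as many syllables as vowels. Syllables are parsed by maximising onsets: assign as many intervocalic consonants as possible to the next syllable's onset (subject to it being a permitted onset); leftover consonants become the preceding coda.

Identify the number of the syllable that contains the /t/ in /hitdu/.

1

The vowels are i, u — 2 nuclei, so 2 syllables.
Between /i/ (V1) and /u/ (V2): /td/ splits as /t/ + /d/ (/d/ is the longest suffix that is a licit onset).
So the parse is hit.du.
The /t/ is in the coda of syllable 1 (/hit/).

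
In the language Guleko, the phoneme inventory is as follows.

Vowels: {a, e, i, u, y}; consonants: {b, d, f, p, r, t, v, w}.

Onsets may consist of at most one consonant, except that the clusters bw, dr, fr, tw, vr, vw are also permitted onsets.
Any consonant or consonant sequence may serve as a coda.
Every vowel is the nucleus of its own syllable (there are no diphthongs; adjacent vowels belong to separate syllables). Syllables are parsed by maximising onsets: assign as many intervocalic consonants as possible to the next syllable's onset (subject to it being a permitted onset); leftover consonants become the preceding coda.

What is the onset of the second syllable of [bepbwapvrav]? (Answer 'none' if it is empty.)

The vowels are e, a, a — 3 nuclei, so 3 syllables.
V1 /e/ – V2 /a/: /pbw/ splits as /p/ + /bw/ (/bw/ is the longest suffix that is a licit onset).
V2 /a/ – V3 /a/: cluster /pvr/ — the longest permitted-onset suffix is /vr/; onset = /vr/, preceding coda = /p/.
Putting it together: bep.bwap.vrav.
Syllable 2 is /bwap/: onset /bw/, nucleus /a/, coda /p/.

bw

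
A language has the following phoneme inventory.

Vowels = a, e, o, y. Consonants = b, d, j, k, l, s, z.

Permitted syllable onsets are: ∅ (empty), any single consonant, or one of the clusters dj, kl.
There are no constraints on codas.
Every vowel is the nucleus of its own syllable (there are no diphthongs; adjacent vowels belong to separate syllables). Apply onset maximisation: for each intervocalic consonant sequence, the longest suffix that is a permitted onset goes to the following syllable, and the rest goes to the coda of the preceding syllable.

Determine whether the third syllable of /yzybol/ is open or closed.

The vowels are y, y, o — 3 nuclei, so 3 syllables.
σ1/σ2 boundary: /z/ is a single consonant, so it becomes the next onset.
σ2/σ3 boundary: just /b/ — single C goes to the following onset.
So the parse is y.zy.bol.
Syllable 3 is /bol/ with coda /l/, so it is closed.

closed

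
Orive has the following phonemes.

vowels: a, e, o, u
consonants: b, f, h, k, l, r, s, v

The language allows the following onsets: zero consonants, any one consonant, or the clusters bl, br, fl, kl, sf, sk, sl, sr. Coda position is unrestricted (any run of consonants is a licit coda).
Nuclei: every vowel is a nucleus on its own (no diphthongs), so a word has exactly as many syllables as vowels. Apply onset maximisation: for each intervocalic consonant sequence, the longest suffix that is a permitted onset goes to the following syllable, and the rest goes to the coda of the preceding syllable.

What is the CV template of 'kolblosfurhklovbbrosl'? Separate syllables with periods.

Vowels present: o, o, u, o, o; each is a nucleus, giving 5 syllables.
V1 /o/ – V2 /o/: /lbl/ — longest licit onset from the right is /bl/, leaving /l/ as coda.
V2 /o/ – V3 /u/: cluster /sf/ — /sf/ is itself a permitted onset, so the whole cluster goes right; preceding coda = ∅.
V3 /u/ – V4 /o/: /rhkl/; trying suffixes from longest down, /kl/ is the first permitted one, so coda /rh/ | onset /kl/.
V4 /o/ – V5 /o/: /vbbr/ — longest licit onset from the right is /br/, leaving /vb/ as coda.
Result: kol.blo.sfurh.klovb.brosl.
Mapping each syllable to C/V: /kol/ → CVC, /blo/ → CCV, /sfurh/ → CCVCC, /klovb/ → CCVCC, /brosl/ → CCVCC.

CVC.CCV.CCVCC.CCVCC.CCVCC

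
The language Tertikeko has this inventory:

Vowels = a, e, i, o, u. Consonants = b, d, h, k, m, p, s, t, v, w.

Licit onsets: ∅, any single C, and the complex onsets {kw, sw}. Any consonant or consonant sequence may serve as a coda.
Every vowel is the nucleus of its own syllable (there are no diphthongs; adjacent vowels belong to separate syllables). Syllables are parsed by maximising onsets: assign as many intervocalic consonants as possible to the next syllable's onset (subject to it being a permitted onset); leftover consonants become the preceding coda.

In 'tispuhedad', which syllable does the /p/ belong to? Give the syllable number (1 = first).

2

The vowels are i, u, e, a — 4 nuclei, so 4 syllables.
Between /i/ (V1) and /u/ (V2): cluster /sp/ — the longest permitted-onset suffix is /p/; onset = /p/, preceding coda = /s/.
Between /u/ (V2) and /e/ (V3): just /h/ — single C goes to the following onset.
Between /e/ (V3) and /a/ (V4): /d/ → onset of the next syllable (single consonants are always licit onsets).
Putting it together: tis.pu.he.dad.
The /p/ is in the onset of syllable 2 (/pu/).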